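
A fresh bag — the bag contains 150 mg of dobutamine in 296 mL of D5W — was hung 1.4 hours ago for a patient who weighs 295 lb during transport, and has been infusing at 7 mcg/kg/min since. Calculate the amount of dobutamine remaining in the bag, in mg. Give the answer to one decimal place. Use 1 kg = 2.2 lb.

Weight = 295 lb ÷ 2.2 lb/kg = 134.0909 kg
Dose = 7 mcg/kg/min × 134.0909 kg = 938.6364 mcg/min
938.6364 mcg/min × 60 min/hr = 56318.18 mcg/hr
Concentration = 150 mg ÷ 296 mL = 0.5067568 mg/mL = 506.7568 mcg/mL
Rate = 56318.18 mcg/hr ÷ 506.7568 mcg/mL = 111.1345 mL/hr
Volume infused = 111.1345 mL/hr × 1.4 hr = 155.5884 mL
Volume remaining = 296 − 155.5884 = 140.4116 mL
Drug remaining = 140.4116 mL × 506.7568 mcg/mL = 71154.55 mcg = 71.15455 mg

71.2 mg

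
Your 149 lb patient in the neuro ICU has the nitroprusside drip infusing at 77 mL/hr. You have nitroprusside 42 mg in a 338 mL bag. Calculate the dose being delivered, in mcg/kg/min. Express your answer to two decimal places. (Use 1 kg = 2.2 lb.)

2.35 mcg/kg/min

Weight = 149 lb ÷ 2.2 lb/kg = 67.72727 kg
Concentration = 42 mg ÷ 338 mL = 0.1242604 mg/mL = 124.2604 mcg/mL
Drug rate = 77 mL/hr × 124.2604 mcg/mL = 9568.047 mcg/hr
9568.047 mcg/hr ÷ 60 min/hr = 159.4675 mcg/min
159.4675 mcg/min ÷ 67.72727 kg = 2.354553 mcg/kg/min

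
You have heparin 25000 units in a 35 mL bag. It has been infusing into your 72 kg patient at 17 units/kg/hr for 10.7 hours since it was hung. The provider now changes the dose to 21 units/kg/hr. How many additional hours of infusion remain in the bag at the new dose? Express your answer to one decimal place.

Initial rate:
Dose = 17 units/kg/hr × 72 kg = 1224 units/hr
Concentration = 25000 units ÷ 35 mL = 714.2857 units/mL
Rate = 1224 units/hr ÷ 714.2857 units/mL = 1.7136 mL/hr
Volume infused so far = 1.7136 mL/hr × 10.7 hr = 18.33552 mL
Volume remaining = 35 − 18.33552 = 16.66448 mL
New rate:
Dose = 21 units/kg/hr × 72 kg = 1512 units/hr
Rate = 1512 units/hr ÷ 714.2857 units/mL = 2.1168 mL/hr
Time remaining = 16.66448 mL ÷ 2.1168 mL/hr = 7.872487 hr

7.9 hours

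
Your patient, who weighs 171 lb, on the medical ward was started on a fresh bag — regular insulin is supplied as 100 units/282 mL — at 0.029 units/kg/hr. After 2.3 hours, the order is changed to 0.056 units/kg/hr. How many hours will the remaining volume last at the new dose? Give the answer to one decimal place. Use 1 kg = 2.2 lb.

21.8 hours

Initial rate:
Weight = 171 lb ÷ 2.2 lb/kg = 77.72727 kg
Dose = 0.029 units/kg/hr × 77.72727 kg = 2.254091 units/hr
Concentration = 100 units ÷ 282 mL = 0.3546099 units/mL
Rate = 2.254091 units/hr ÷ 0.3546099 units/mL = 6.356536 mL/hr
Volume infused so far = 6.356536 mL/hr × 2.3 hr = 14.62003 mL
Volume remaining = 282 − 14.62003 = 267.38 mL
New rate:
Dose = 0.056 units/kg/hr × 77.72727 kg = 4.352727 units/hr
Rate = 4.352727 units/hr ÷ 0.3546099 units/mL = 12.27469 mL/hr
Time remaining = 267.38 mL ÷ 12.27469 mL/hr = 21.78303 hr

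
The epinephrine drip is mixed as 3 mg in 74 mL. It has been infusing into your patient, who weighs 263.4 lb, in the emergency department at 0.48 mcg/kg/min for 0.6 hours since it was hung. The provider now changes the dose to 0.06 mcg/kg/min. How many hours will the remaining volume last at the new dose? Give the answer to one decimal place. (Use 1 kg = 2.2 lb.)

Initial rate:
Weight = 263.4 lb ÷ 2.2 lb/kg = 119.7273 kg
Dose = 0.48 mcg/kg/min × 119.7273 kg = 57.46909 mcg/min
57.46909 mcg/min × 60 min/hr = 3448.145 mcg/hr
Concentration = 3 mg ÷ 74 mL = 0.04054054 mg/mL = 40.54054 mcg/mL
Rate = 3448.145 mcg/hr ÷ 40.54054 mcg/mL = 85.05425 mL/hr
Volume infused so far = 85.05425 mL/hr × 0.6 hr = 51.03255 mL
Volume remaining = 74 − 51.03255 = 22.96745 mL
New rate:
Dose = 0.06 mcg/kg/min × 119.7273 kg = 7.183636 mcg/min
7.183636 mcg/min × 60 min/hr = 431.0182 mcg/hr
Rate = 431.0182 mcg/hr ÷ 40.54054 mcg/mL = 10.63178 mL/hr
Time remaining = 22.96745 mL ÷ 10.63178 mL/hr = 2.160263 hr

2.2 hours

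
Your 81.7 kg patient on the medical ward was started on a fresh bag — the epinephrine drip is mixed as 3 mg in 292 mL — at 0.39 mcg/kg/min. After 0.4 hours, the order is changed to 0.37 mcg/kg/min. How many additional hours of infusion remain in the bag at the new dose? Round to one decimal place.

1.2 hours

Initial rate:
Dose = 0.39 mcg/kg/min × 81.7 kg = 31.863 mcg/min
31.863 mcg/min × 60 min/hr = 1911.78 mcg/hr
Concentration = 3 mg ÷ 292 mL = 0.01027397 mg/mL = 10.27397 mcg/mL
Rate = 1911.78 mcg/hr ÷ 10.27397 mcg/mL = 186.0799 mL/hr
Volume infused so far = 186.0799 mL/hr × 0.4 hr = 74.43197 mL
Volume remaining = 292 − 74.43197 = 217.568 mL
New rate:
Dose = 0.37 mcg/kg/min × 81.7 kg = 30.229 mcg/min
30.229 mcg/min × 60 min/hr = 1813.74 mcg/hr
Rate = 1813.74 mcg/hr ÷ 10.27397 mcg/mL = 176.5374 mL/hr
Time remaining = 217.568 mL ÷ 176.5374 mL/hr = 1.232419 hr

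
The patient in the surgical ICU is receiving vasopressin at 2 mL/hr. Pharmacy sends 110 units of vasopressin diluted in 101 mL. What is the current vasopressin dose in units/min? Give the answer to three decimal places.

0.036 units/min

Concentration = 110 units ÷ 101 mL = 1.089109 units/mL
Drug rate = 2 mL/hr × 1.089109 units/mL = 2.178218 units/hr
2.178218 units/hr ÷ 60 min/hr = 0.03630363 units/min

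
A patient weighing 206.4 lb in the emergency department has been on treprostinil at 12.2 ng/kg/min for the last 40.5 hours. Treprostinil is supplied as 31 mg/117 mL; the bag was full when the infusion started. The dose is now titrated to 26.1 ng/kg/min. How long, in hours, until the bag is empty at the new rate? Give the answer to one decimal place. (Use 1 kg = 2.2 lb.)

Initial rate:
Weight = 206.4 lb ÷ 2.2 lb/kg = 93.81818 kg
Dose = 12.2 ng/kg/min × 93.81818 kg = 1144.582 ng/min
1144.582 ng/min × 60 min/hr = 68674.91 ng/hr
Concentration = 31 mg ÷ 117 mL = 0.2649573 mg/mL = 264957.3 ng/mL
Rate = 68674.91 ng/hr ÷ 264957.3 ng/mL = 0.2591924 mL/hr
Volume infused so far = 0.2591924 mL/hr × 40.5 hr = 10.49729 mL
Volume remaining = 117 − 10.49729 = 106.5027 mL
New rate:
Dose = 26.1 ng/kg/min × 93.81818 kg = 2448.655 ng/min
2448.655 ng/min × 60 min/hr = 146919.3 ng/hr
Rate = 146919.3 ng/hr ÷ 264957.3 ng/mL = 0.5545018 mL/hr
Time remaining = 106.5027 mL ÷ 0.5545018 mL/hr = 192.0692 hr

192.1 hours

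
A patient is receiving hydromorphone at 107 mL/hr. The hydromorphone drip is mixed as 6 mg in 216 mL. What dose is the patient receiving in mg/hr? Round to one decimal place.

3.0 mg/hr

Concentration = 6 mg ÷ 216 mL = 0.02777778 mg/mL
Drug rate = 107 mL/hr × 0.02777778 mg/mL = 2.972222 mg/hr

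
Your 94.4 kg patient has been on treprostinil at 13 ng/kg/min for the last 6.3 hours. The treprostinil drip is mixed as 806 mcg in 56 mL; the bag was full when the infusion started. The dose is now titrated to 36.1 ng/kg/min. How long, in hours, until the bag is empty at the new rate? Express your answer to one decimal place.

1.7 hours

Initial rate:
Dose = 13 ng/kg/min × 94.4 kg = 1227.2 ng/min
1227.2 ng/min × 60 min/hr = 73632 ng/hr
Concentration = 806 mcg ÷ 56 mL = 14.39286 mcg/mL = 14392.86 ng/mL
Rate = 73632 ng/hr ÷ 14392.86 ng/mL = 5.115871 mL/hr
Volume infused so far = 5.115871 mL/hr × 6.3 hr = 32.22999 mL
Volume remaining = 56 − 32.22999 = 23.77001 mL
New rate:
Dose = 36.1 ng/kg/min × 94.4 kg = 3407.84 ng/min
3407.84 ng/min × 60 min/hr = 204470.4 ng/hr
Rate = 204470.4 ng/hr ÷ 14392.86 ng/mL = 14.20638 mL/hr
Time remaining = 23.77001 mL ÷ 14.20638 mL/hr = 1.673193 hr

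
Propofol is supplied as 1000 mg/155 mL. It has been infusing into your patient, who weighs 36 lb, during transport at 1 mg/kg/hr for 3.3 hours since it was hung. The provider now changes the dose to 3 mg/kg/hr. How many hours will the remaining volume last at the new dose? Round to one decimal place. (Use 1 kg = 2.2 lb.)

19.3 hours

Initial rate:
Weight = 36 lb ÷ 2.2 lb/kg = 16.36364 kg
Dose = 1 mg/kg/hr × 16.36364 kg = 16.36364 mg/hr
Concentration = 1000 mg ÷ 155 mL = 6.451613 mg/mL
Rate = 16.36364 mg/hr ÷ 6.451613 mg/mL = 2.536364 mL/hr
Volume infused so far = 2.536364 mL/hr × 3.3 hr = 8.37 mL
Volume remaining = 155 − 8.37 = 146.63 mL
New rate:
Dose = 3 mg/kg/hr × 16.36364 kg = 49.09091 mg/hr
Rate = 49.09091 mg/hr ÷ 6.451613 mg/mL = 7.609091 mL/hr
Time remaining = 146.63 mL ÷ 7.609091 mL/hr = 19.27037 hr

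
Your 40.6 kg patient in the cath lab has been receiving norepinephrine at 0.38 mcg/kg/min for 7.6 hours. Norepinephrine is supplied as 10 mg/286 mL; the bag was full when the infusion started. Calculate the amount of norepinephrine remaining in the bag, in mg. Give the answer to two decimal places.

2.96 mg

Dose = 0.38 mcg/kg/min × 40.6 kg = 15.428 mcg/min
15.428 mcg/min × 60 min/hr = 925.68 mcg/hr
Concentration = 10 mg ÷ 286 mL = 0.03496503 mg/mL = 34.96503 mcg/mL
Rate = 925.68 mcg/hr ÷ 34.96503 mcg/mL = 26.47445 mL/hr
Volume infused = 26.47445 mL/hr × 7.6 hr = 201.2058 mL
Volume remaining = 286 − 201.2058 = 84.7942 mL
Drug remaining = 84.7942 mL × 34.96503 mcg/mL = 2964.832 mcg = 2.964832 mg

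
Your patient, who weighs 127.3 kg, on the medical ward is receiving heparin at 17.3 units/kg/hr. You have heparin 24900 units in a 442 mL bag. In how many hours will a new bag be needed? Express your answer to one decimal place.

11.3 hours

Dose = 17.3 units/kg/hr × 127.3 kg = 2202.29 units/hr
Concentration = 24900 units ÷ 442 mL = 56.33484 units/mL
Rate = 2202.29 units/hr ÷ 56.33484 units/mL = 39.09286 mL/hr
Duration = 442 mL ÷ 39.09286 mL/hr = 11.30641 hr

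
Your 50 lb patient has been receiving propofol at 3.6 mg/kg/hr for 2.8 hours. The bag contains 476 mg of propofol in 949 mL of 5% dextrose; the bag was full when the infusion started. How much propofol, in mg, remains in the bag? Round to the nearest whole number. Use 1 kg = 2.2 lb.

247 mg

Weight = 50 lb ÷ 2.2 lb/kg = 22.72727 kg
Dose = 3.6 mg/kg/hr × 22.72727 kg = 81.81818 mg/hr
Concentration = 476 mg ÷ 949 mL = 0.5015806 mg/mL
Rate = 81.81818 mg/hr ÷ 0.5015806 mg/mL = 163.1207 mL/hr
Volume infused = 163.1207 mL/hr × 2.8 hr = 456.738 mL
Volume remaining = 949 − 456.738 = 492.262 mL
Drug remaining = 492.262 mL × 0.5015806 mg/mL = 246.9091 mg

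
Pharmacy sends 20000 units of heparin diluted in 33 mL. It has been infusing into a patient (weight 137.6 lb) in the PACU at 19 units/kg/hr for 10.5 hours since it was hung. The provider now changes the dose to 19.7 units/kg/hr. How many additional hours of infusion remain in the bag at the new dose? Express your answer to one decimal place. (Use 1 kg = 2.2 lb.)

Initial rate:
Weight = 137.6 lb ÷ 2.2 lb/kg = 62.54545 kg
Dose = 19 units/kg/hr × 62.54545 kg = 1188.364 units/hr
Concentration = 20000 units ÷ 33 mL = 606.0606 units/mL
Rate = 1188.364 units/hr ÷ 606.0606 units/mL = 1.9608 mL/hr
Volume infused so far = 1.9608 mL/hr × 10.5 hr = 20.5884 mL
Volume remaining = 33 − 20.5884 = 12.4116 mL
New rate:
Dose = 19.7 units/kg/hr × 62.54545 kg = 1232.145 units/hr
Rate = 1232.145 units/hr ÷ 606.0606 units/mL = 2.03304 mL/hr
Time remaining = 12.4116 mL ÷ 2.03304 mL/hr = 6.104946 hr

6.1 hours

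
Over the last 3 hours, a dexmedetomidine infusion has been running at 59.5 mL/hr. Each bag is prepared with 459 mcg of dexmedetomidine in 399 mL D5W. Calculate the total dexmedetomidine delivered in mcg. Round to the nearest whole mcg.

205 mcg

Concentration = 459 mcg ÷ 399 mL = 1.150376 mcg/mL
Drug rate = 59.5 mL/hr × 1.150376 mcg/mL = 68.44737 mcg/hr
Total = 68.44737 mcg/hr × 3 hr = 205.3421 mcg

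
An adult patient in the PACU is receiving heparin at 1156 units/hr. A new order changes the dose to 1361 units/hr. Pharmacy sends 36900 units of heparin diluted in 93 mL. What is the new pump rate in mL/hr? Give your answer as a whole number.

Concentration = 36900 units ÷ 93 mL = 396.7742 units/mL
Rate = 1361 units/hr ÷ 396.7742 units/mL = 3.430163 mL/hr

3 mL/hr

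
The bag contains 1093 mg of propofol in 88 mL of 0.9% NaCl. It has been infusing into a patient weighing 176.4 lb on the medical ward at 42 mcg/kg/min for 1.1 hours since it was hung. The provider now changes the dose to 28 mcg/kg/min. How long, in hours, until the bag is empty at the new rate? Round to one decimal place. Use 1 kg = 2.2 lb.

6.5 hours

Initial rate:
Weight = 176.4 lb ÷ 2.2 lb/kg = 80.18182 kg
Dose = 42 mcg/kg/min × 80.18182 kg = 3367.636 mcg/min
3367.636 mcg/min × 60 min/hr = 202058.2 mcg/hr
Concentration = 1093 mg ÷ 88 mL = 12.42045 mg/mL = 12420.45 mcg/mL
Rate = 202058.2 mcg/hr ÷ 12420.45 mcg/mL = 16.26818 mL/hr
Volume infused so far = 16.26818 mL/hr × 1.1 hr = 17.895 mL
Volume remaining = 88 − 17.895 = 70.105 mL
New rate:
Dose = 28 mcg/kg/min × 80.18182 kg = 2245.091 mcg/min
2245.091 mcg/min × 60 min/hr = 134705.5 mcg/hr
Rate = 134705.5 mcg/hr ÷ 12420.45 mcg/mL = 10.84545 mL/hr
Time remaining = 70.105 mL ÷ 10.84545 mL/hr = 6.464 hr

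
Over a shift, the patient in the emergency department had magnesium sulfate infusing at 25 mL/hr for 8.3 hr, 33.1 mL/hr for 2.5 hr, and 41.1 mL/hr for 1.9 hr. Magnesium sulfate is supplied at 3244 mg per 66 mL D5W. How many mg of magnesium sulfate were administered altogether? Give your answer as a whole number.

18104 mg

Concentration = 3244 mg ÷ 66 mL = 49.15152 mg/mL
Stage 1: 25 mL/hr × 8.3 hr = 207.5 mL → 207.5 mL × 49.15152 mg/mL = 10198.94 mg
Stage 2: 33.1 mL/hr × 2.5 hr = 82.75 mL → 82.75 mL × 49.15152 mg/mL = 4067.288 mg
Stage 3: 41.1 mL/hr × 1.9 hr = 78.09 mL → 78.09 mL × 49.15152 mg/mL = 3838.242 mg
Total = 10198.94 + 4067.288 + 3838.242 = 18104.47 mg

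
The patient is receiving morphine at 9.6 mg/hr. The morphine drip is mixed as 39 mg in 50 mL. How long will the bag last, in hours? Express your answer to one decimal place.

4.1 hours

Concentration = 39 mg ÷ 50 mL = 0.78 mg/mL
Rate = 9.6 mg/hr ÷ 0.78 mg/mL = 12.30769 mL/hr
Duration = 50 mL ÷ 12.30769 mL/hr = 4.0625 hr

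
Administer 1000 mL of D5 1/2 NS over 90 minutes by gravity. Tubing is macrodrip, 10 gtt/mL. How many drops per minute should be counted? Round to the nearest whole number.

1000 mL ÷ (90 min) = 11.11111 mL/min
11.11111 mL/min × 10 gtt/mL = 111.1111 gtt/min

111 gtt/min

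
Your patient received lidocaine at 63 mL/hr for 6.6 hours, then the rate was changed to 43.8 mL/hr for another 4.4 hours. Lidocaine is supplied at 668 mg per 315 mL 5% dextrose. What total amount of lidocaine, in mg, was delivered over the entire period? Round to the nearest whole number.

Concentration = 668 mg ÷ 315 mL = 2.120635 mg/mL
Stage 1: 63 mL/hr × 6.6 hr = 415.8 mL → 415.8 mL × 2.120635 mg/mL = 881.76 mg
Stage 2: 43.8 mL/hr × 4.4 hr = 192.72 mL → 192.72 mL × 2.120635 mg/mL = 408.6888 mg
Total = 881.76 + 408.6888 = 1290.449 mg

1290 mg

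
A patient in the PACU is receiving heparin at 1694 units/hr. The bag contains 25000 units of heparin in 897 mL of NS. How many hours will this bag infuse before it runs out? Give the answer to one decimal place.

Concentration = 25000 units ÷ 897 mL = 27.87068 units/mL
Rate = 1694 units/hr ÷ 27.87068 units/mL = 60.78072 mL/hr
Duration = 897 mL ÷ 60.78072 mL/hr = 14.75797 hr

14.8 hours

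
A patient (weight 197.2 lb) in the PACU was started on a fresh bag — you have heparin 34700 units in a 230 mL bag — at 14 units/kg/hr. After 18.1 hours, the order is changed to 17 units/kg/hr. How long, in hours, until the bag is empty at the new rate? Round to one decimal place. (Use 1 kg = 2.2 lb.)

Initial rate:
Weight = 197.2 lb ÷ 2.2 lb/kg = 89.63636 kg
Dose = 14 units/kg/hr × 89.63636 kg = 1254.909 units/hr
Concentration = 34700 units ÷ 230 mL = 150.8696 units/mL
Rate = 1254.909 units/hr ÷ 150.8696 units/mL = 8.317841 mL/hr
Volume infused so far = 8.317841 mL/hr × 18.1 hr = 150.5529 mL
Volume remaining = 230 − 150.5529 = 79.44707 mL
New rate:
Dose = 17 units/kg/hr × 89.63636 kg = 1523.818 units/hr
Rate = 1523.818 units/hr ÷ 150.8696 units/mL = 10.10024 mL/hr
Time remaining = 79.44707 mL ÷ 10.10024 mL/hr = 7.865863 hr

7.9 hours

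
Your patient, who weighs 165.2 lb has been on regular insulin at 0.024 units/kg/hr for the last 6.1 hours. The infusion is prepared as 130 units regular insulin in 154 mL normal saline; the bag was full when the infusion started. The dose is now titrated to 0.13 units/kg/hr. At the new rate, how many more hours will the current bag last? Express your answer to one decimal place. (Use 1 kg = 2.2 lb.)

12.2 hours

Initial rate:
Weight = 165.2 lb ÷ 2.2 lb/kg = 75.09091 kg
Dose = 0.024 units/kg/hr × 75.09091 kg = 1.802182 units/hr
Concentration = 130 units ÷ 154 mL = 0.8441558 units/mL
Rate = 1.802182 units/hr ÷ 0.8441558 units/mL = 2.134892 mL/hr
Volume infused so far = 2.134892 mL/hr × 6.1 hr = 13.02284 mL
Volume remaining = 154 − 13.02284 = 140.9772 mL
New rate:
Dose = 0.13 units/kg/hr × 75.09091 kg = 9.761818 units/hr
Rate = 9.761818 units/hr ÷ 0.8441558 units/mL = 11.564 mL/hr
Time remaining = 140.9772 mL ÷ 11.564 mL/hr = 12.19104 hr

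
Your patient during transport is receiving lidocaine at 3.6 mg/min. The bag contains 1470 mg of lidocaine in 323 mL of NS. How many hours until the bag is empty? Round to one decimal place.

3.6 mg/min × 60 min/hr = 216 mg/hr
Concentration = 1470 mg ÷ 323 mL = 4.551084 mg/mL
Rate = 216 mg/hr ÷ 4.551084 mg/mL = 47.46122 mL/hr
Duration = 323 mL ÷ 47.46122 mL/hr = 6.805556 hr

6.8 hours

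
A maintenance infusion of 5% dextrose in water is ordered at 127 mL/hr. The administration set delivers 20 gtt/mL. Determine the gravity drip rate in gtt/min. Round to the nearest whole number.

42 gtt/min

127 mL/hr ÷ 60 min/hr = 2.116667 mL/min
2.116667 mL/min × 20 gtt/mL = 42.33333 gtt/min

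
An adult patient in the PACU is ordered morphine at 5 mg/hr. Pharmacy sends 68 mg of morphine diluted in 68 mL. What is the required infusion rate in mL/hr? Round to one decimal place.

Concentration = 68 mg ÷ 68 mL = 1 mg/mL
Rate = 5 mg/hr ÷ 1 mg/mL = 5 mL/hr

5.0 mL/hr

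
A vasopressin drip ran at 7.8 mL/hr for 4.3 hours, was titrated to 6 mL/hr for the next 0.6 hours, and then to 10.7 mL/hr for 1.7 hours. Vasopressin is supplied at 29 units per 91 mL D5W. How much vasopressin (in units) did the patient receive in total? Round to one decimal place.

Concentration = 29 units ÷ 91 mL = 0.3186813 units/mL
Stage 1: 7.8 mL/hr × 4.3 hr = 33.54 mL → 33.54 mL × 0.3186813 units/mL = 10.68857 units
Stage 2: 6 mL/hr × 0.6 hr = 3.6 mL → 3.6 mL × 0.3186813 units/mL = 1.147253 units
Stage 3: 10.7 mL/hr × 1.7 hr = 18.19 mL → 18.19 mL × 0.3186813 units/mL = 5.796813 units
Total = 10.68857 + 1.147253 + 5.796813 = 17.63264 units

17.6 units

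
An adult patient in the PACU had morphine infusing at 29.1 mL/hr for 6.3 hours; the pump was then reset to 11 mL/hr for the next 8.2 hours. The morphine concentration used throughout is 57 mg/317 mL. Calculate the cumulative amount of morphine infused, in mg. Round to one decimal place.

49.2 mg

Concentration = 57 mg ÷ 317 mL = 0.1798107 mg/mL
Stage 1: 29.1 mL/hr × 6.3 hr = 183.33 mL → 183.33 mL × 0.1798107 mg/mL = 32.9647 mg
Stage 2: 11 mL/hr × 8.2 hr = 90.2 mL → 90.2 mL × 0.1798107 mg/mL = 16.21893 mg
Total = 32.9647 + 16.21893 = 49.18363 mg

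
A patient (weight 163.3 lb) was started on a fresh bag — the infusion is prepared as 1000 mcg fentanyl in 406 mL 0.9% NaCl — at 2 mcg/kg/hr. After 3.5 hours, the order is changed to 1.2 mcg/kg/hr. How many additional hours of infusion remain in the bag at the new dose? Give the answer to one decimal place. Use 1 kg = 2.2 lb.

Initial rate:
Weight = 163.3 lb ÷ 2.2 lb/kg = 74.22727 kg
Dose = 2 mcg/kg/hr × 74.22727 kg = 148.4545 mcg/hr
Concentration = 1000 mcg ÷ 406 mL = 2.463054 mcg/mL
Rate = 148.4545 mcg/hr ÷ 2.463054 mcg/mL = 60.27255 mL/hr
Volume infused so far = 60.27255 mL/hr × 3.5 hr = 210.9539 mL
Volume remaining = 406 − 210.9539 = 195.0461 mL
New rate:
Dose = 1.2 mcg/kg/hr × 74.22727 kg = 89.07273 mcg/hr
Rate = 89.07273 mcg/hr ÷ 2.463054 mcg/mL = 36.16353 mL/hr
Time remaining = 195.0461 mL ÷ 36.16353 mL/hr = 5.393448 hr

5.4 hours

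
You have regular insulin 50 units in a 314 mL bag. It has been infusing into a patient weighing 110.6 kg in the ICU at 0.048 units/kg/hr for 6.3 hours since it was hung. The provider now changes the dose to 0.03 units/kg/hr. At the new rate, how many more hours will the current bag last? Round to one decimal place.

5.0 hours

Initial rate:
Dose = 0.048 units/kg/hr × 110.6 kg = 5.3088 units/hr
Concentration = 50 units ÷ 314 mL = 0.1592357 units/mL
Rate = 5.3088 units/hr ÷ 0.1592357 units/mL = 33.33926 mL/hr
Volume infused so far = 33.33926 mL/hr × 6.3 hr = 210.0374 mL
Volume remaining = 314 − 210.0374 = 103.9626 mL
New rate:
Dose = 0.03 units/kg/hr × 110.6 kg = 3.318 units/hr
Rate = 3.318 units/hr ÷ 0.1592357 units/mL = 20.83704 mL/hr
Time remaining = 103.9626 mL ÷ 20.83704 mL/hr = 4.989319 hr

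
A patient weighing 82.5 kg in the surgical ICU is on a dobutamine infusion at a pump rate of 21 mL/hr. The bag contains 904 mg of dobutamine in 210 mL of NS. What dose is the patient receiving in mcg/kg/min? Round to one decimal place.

18.3 mcg/kg/min

Concentration = 904 mg ÷ 210 mL = 4.304762 mg/mL = 4304.762 mcg/mL
Drug rate = 21 mL/hr × 4304.762 mcg/mL = 90400 mcg/hr
90400 mcg/hr ÷ 60 min/hr = 1506.667 mcg/min
1506.667 mcg/min ÷ 82.5 kg = 18.26263 mcg/kg/min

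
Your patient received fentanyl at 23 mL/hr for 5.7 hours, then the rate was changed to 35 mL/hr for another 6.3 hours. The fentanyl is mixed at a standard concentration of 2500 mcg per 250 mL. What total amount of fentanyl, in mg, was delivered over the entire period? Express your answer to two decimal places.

Concentration = 2500 mcg ÷ 250 mL = 10 mcg/mL
Stage 1: 23 mL/hr × 5.7 hr = 131.1 mL → 131.1 mL × 10 mcg/mL = 1311 mcg
Stage 2: 35 mL/hr × 6.3 hr = 220.5 mL → 220.5 mL × 10 mcg/mL = 2205 mcg
Total = 1311 + 2205 = 3516 mcg = 3.516 mg

3.52 mg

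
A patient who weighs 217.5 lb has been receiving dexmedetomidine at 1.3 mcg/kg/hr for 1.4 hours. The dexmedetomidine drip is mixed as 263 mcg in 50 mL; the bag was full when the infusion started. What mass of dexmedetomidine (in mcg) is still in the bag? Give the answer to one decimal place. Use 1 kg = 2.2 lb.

83.1 mcg

Weight = 217.5 lb ÷ 2.2 lb/kg = 98.86364 kg
Dose = 1.3 mcg/kg/hr × 98.86364 kg = 128.5227 mcg/hr
Concentration = 263 mcg ÷ 50 mL = 5.26 mcg/mL
Rate = 128.5227 mcg/hr ÷ 5.26 mcg/mL = 24.43398 mL/hr
Volume infused = 24.43398 mL/hr × 1.4 hr = 34.20757 mL
Volume remaining = 50 − 34.20757 = 15.79243 mL
Drug remaining = 15.79243 mL × 5.26 mcg/mL = 83.06818 mcg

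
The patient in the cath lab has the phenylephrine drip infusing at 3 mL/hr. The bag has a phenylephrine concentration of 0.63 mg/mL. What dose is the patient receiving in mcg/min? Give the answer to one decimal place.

Concentration = 0.63 mg/mL = 630 mcg/mL
Drug rate = 3 mL/hr × 630 mcg/mL = 1890 mcg/hr
1890 mcg/hr ÷ 60 min/hr = 31.5 mcg/min

31.5 mcg/min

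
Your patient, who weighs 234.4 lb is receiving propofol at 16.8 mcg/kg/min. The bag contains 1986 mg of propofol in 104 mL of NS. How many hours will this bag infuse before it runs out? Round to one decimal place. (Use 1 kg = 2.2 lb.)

Weight = 234.4 lb ÷ 2.2 lb/kg = 106.5455 kg
Dose = 16.8 mcg/kg/min × 106.5455 kg = 1789.964 mcg/min
1789.964 mcg/min × 60 min/hr = 107397.8 mcg/hr
Concentration = 1986 mg ÷ 104 mL = 19.09615 mg/mL = 19096.15 mcg/mL
Rate = 107397.8 mcg/hr ÷ 19096.15 mcg/mL = 5.624055 mL/hr
Duration = 104 mL ÷ 5.624055 mL/hr = 18.492 hr

18.5 hours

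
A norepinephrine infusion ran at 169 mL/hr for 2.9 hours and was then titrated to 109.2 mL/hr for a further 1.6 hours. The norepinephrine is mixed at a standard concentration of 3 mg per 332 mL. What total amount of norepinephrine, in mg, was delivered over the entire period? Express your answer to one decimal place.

6.0 mg

Concentration = 3 mg ÷ 332 mL = 0.009036145 mg/mL
Stage 1: 169 mL/hr × 2.9 hr = 490.1 mL → 490.1 mL × 0.009036145 mg/mL = 4.428614 mg
Stage 2: 109.2 mL/hr × 1.6 hr = 174.72 mL → 174.72 mL × 0.009036145 mg/mL = 1.578795 mg
Total = 4.428614 + 1.578795 = 6.00741 mg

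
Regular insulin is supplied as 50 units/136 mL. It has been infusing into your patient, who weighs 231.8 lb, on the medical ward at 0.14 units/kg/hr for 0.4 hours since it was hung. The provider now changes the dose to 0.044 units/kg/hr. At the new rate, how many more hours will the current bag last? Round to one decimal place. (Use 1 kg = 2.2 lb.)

Initial rate:
Weight = 231.8 lb ÷ 2.2 lb/kg = 105.3636 kg
Dose = 0.14 units/kg/hr × 105.3636 kg = 14.75091 units/hr
Concentration = 50 units ÷ 136 mL = 0.3676471 units/mL
Rate = 14.75091 units/hr ÷ 0.3676471 units/mL = 40.12247 mL/hr
Volume infused so far = 40.12247 mL/hr × 0.4 hr = 16.04899 mL
Volume remaining = 136 − 16.04899 = 119.951 mL
New rate:
Dose = 0.044 units/kg/hr × 105.3636 kg = 4.636 units/hr
Rate = 4.636 units/hr ÷ 0.3676471 units/mL = 12.60992 mL/hr
Time remaining = 119.951 mL ÷ 12.60992 mL/hr = 9.512432 hr

9.5 hours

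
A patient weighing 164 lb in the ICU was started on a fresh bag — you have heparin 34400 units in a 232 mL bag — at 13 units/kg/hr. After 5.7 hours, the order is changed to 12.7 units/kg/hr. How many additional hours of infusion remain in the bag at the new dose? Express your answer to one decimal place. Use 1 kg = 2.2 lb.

Initial rate:
Weight = 164 lb ÷ 2.2 lb/kg = 74.54545 kg
Dose = 13 units/kg/hr × 74.54545 kg = 969.0909 units/hr
Concentration = 34400 units ÷ 232 mL = 148.2759 units/mL
Rate = 969.0909 units/hr ÷ 148.2759 units/mL = 6.535729 mL/hr
Volume infused so far = 6.535729 mL/hr × 5.7 hr = 37.25366 mL
Volume remaining = 232 − 37.25366 = 194.7463 mL
New rate:
Dose = 12.7 units/kg/hr × 74.54545 kg = 946.7273 units/hr
Rate = 946.7273 units/hr ÷ 148.2759 units/mL = 6.384905 mL/hr
Time remaining = 194.7463 mL ÷ 6.384905 mL/hr = 30.50106 hr

30.5 hours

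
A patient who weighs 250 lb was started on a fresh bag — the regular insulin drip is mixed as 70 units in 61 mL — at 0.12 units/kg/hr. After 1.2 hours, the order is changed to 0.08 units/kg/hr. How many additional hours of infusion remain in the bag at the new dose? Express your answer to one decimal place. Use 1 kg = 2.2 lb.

Initial rate:
Weight = 250 lb ÷ 2.2 lb/kg = 113.6364 kg
Dose = 0.12 units/kg/hr × 113.6364 kg = 13.63636 units/hr
Concentration = 70 units ÷ 61 mL = 1.147541 units/mL
Rate = 13.63636 units/hr ÷ 1.147541 units/mL = 11.88312 mL/hr
Volume infused so far = 11.88312 mL/hr × 1.2 hr = 14.25974 mL
Volume remaining = 61 − 14.25974 = 46.74026 mL
New rate:
Dose = 0.08 units/kg/hr × 113.6364 kg = 9.090909 units/hr
Rate = 9.090909 units/hr ÷ 1.147541 units/mL = 7.922078 mL/hr
Time remaining = 46.74026 mL ÷ 7.922078 mL/hr = 5.9 hr

5.9 hours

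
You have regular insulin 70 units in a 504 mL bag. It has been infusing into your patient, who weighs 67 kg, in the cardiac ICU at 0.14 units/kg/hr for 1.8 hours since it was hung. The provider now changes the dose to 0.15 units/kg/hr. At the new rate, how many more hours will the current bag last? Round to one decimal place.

5.3 hours

Initial rate:
Dose = 0.14 units/kg/hr × 67 kg = 9.38 units/hr
Concentration = 70 units ÷ 504 mL = 0.1388889 units/mL
Rate = 9.38 units/hr ÷ 0.1388889 units/mL = 67.536 mL/hr
Volume infused so far = 67.536 mL/hr × 1.8 hr = 121.5648 mL
Volume remaining = 504 − 121.5648 = 382.4352 mL
New rate:
Dose = 0.15 units/kg/hr × 67 kg = 10.05 units/hr
Rate = 10.05 units/hr ÷ 0.1388889 units/mL = 72.36 mL/hr
Time remaining = 382.4352 mL ÷ 72.36 mL/hr = 5.285174 hr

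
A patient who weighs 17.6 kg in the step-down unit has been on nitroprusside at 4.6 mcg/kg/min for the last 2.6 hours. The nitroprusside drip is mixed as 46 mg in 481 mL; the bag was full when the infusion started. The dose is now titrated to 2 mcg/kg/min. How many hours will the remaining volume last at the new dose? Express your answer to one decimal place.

15.8 hours

Initial rate:
Dose = 4.6 mcg/kg/min × 17.6 kg = 80.96 mcg/min
80.96 mcg/min × 60 min/hr = 4857.6 mcg/hr
Concentration = 46 mg ÷ 481 mL = 0.0956341 mg/mL = 95.6341 mcg/mL
Rate = 4857.6 mcg/hr ÷ 95.6341 mcg/mL = 50.7936 mL/hr
Volume infused so far = 50.7936 mL/hr × 2.6 hr = 132.0634 mL
Volume remaining = 481 − 132.0634 = 348.9366 mL
New rate:
Dose = 2 mcg/kg/min × 17.6 kg = 35.2 mcg/min
35.2 mcg/min × 60 min/hr = 2112 mcg/hr
Rate = 2112 mcg/hr ÷ 95.6341 mcg/mL = 22.08417 mL/hr
Time remaining = 348.9366 mL ÷ 22.08417 mL/hr = 15.8003 hr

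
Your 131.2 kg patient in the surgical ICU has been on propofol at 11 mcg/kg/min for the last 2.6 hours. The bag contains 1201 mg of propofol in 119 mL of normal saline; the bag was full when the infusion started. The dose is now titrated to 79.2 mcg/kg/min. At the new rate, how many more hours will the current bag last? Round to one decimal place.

1.6 hours

Initial rate:
Dose = 11 mcg/kg/min × 131.2 kg = 1443.2 mcg/min
1443.2 mcg/min × 60 min/hr = 86592 mcg/hr
Concentration = 1201 mg ÷ 119 mL = 10.09244 mg/mL = 10092.44 mcg/mL
Rate = 86592 mcg/hr ÷ 10092.44 mcg/mL = 8.57989 mL/hr
Volume infused so far = 8.57989 mL/hr × 2.6 hr = 22.30771 mL
Volume remaining = 119 − 22.30771 = 96.69229 mL
New rate:
Dose = 79.2 mcg/kg/min × 131.2 kg = 10391.04 mcg/min
10391.04 mcg/min × 60 min/hr = 623462.4 mcg/hr
Rate = 623462.4 mcg/hr ÷ 10092.44 mcg/mL = 61.77521 mL/hr
Time remaining = 96.69229 mL ÷ 61.77521 mL/hr = 1.565228 hr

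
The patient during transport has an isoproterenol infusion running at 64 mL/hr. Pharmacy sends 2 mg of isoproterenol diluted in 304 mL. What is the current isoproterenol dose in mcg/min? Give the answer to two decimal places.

Concentration = 2 mg ÷ 304 mL = 0.006578947 mg/mL = 6.578947 mcg/mL
Drug rate = 64 mL/hr × 6.578947 mcg/mL = 421.0526 mcg/hr
421.0526 mcg/hr ÷ 60 min/hr = 7.017544 mcg/min

7.02 mcg/min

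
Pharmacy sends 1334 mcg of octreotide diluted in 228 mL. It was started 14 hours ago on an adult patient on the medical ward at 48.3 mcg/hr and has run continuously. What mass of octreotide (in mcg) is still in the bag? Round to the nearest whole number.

658 mcg

Concentration = 1334 mcg ÷ 228 mL = 5.850877 mcg/mL
Rate = 48.3 mcg/hr ÷ 5.850877 mcg/mL = 8.255172 mL/hr
Volume infused = 8.255172 mL/hr × 14 hr = 115.5724 mL
Volume remaining = 228 − 115.5724 = 112.4276 mL
Drug remaining = 112.4276 mL × 5.850877 mcg/mL = 657.8 mcg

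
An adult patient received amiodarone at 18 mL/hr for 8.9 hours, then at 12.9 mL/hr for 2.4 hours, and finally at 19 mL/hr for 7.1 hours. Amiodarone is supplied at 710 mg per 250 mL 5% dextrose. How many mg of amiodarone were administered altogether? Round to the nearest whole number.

Concentration = 710 mg ÷ 250 mL = 2.84 mg/mL
Stage 1: 18 mL/hr × 8.9 hr = 160.2 mL → 160.2 mL × 2.84 mg/mL = 454.968 mg
Stage 2: 12.9 mL/hr × 2.4 hr = 30.96 mL → 30.96 mL × 2.84 mg/mL = 87.9264 mg
Stage 3: 19 mL/hr × 7.1 hr = 134.9 mL → 134.9 mL × 2.84 mg/mL = 383.116 mg
Total = 454.968 + 87.9264 + 383.116 = 926.0104 mg

926 mg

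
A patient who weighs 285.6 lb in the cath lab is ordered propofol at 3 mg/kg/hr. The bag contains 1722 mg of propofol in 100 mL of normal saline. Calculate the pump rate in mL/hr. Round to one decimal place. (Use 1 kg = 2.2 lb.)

22.6 mL/hr

Weight = 285.6 lb ÷ 2.2 lb/kg = 129.8182 kg
Dose = 3 mg/kg/hr × 129.8182 kg = 389.4545 mg/hr
Concentration = 1722 mg ÷ 100 mL = 17.22 mg/mL
Rate = 389.4545 mg/hr ÷ 17.22 mg/mL = 22.61641 mL/hr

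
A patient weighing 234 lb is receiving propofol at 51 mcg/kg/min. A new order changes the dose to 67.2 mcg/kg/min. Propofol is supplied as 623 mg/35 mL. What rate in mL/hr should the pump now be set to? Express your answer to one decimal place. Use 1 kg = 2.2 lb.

Weight = 234 lb ÷ 2.2 lb/kg = 106.3636 kg
Dose = 67.2 mcg/kg/min × 106.3636 kg = 7147.636 mcg/min
7147.636 mcg/min × 60 min/hr = 428858.2 mcg/hr
Concentration = 623 mg ÷ 35 mL = 17.8 mg/mL = 17800 mcg/mL
Rate = 428858.2 mcg/hr ÷ 17800 mcg/mL = 24.09316 mL/hr

24.1 mL/hr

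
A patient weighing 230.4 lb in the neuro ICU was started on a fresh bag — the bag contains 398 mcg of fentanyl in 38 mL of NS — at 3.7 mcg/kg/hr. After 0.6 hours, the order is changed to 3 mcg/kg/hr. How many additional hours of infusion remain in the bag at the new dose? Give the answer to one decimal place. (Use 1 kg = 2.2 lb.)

Initial rate:
Weight = 230.4 lb ÷ 2.2 lb/kg = 104.7273 kg
Dose = 3.7 mcg/kg/hr × 104.7273 kg = 387.4909 mcg/hr
Concentration = 398 mcg ÷ 38 mL = 10.47368 mcg/mL
Rate = 387.4909 mcg/hr ÷ 10.47368 mcg/mL = 36.99662 mL/hr
Volume infused so far = 36.99662 mL/hr × 0.6 hr = 22.19797 mL
Volume remaining = 38 − 22.19797 = 15.80203 mL
New rate:
Dose = 3 mcg/kg/hr × 104.7273 kg = 314.1818 mcg/hr
Rate = 314.1818 mcg/hr ÷ 10.47368 mcg/mL = 29.99726 mL/hr
Time remaining = 15.80203 mL ÷ 29.99726 mL/hr = 0.5267824 hr

0.5 hours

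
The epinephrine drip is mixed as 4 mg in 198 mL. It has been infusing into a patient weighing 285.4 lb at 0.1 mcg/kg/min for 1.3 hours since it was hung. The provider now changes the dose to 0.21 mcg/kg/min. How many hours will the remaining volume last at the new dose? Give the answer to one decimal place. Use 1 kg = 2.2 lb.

1.8 hours

Initial rate:
Weight = 285.4 lb ÷ 2.2 lb/kg = 129.7273 kg
Dose = 0.1 mcg/kg/min × 129.7273 kg = 12.97273 mcg/min
12.97273 mcg/min × 60 min/hr = 778.3636 mcg/hr
Concentration = 4 mg ÷ 198 mL = 0.02020202 mg/mL = 20.20202 mcg/mL
Rate = 778.3636 mcg/hr ÷ 20.20202 mcg/mL = 38.529 mL/hr
Volume infused so far = 38.529 mL/hr × 1.3 hr = 50.0877 mL
Volume remaining = 198 − 50.0877 = 147.9123 mL
New rate:
Dose = 0.21 mcg/kg/min × 129.7273 kg = 27.24273 mcg/min
27.24273 mcg/min × 60 min/hr = 1634.564 mcg/hr
Rate = 1634.564 mcg/hr ÷ 20.20202 mcg/mL = 80.9109 mL/hr
Time remaining = 147.9123 mL ÷ 80.9109 mL/hr = 1.828089 hr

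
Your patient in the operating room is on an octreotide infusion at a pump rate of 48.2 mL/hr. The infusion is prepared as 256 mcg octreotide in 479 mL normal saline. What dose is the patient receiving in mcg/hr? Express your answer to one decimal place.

25.8 mcg/hr

Concentration = 256 mcg ÷ 479 mL = 0.5344468 mcg/mL
Drug rate = 48.2 mL/hr × 0.5344468 mcg/mL = 25.76033 mcg/hr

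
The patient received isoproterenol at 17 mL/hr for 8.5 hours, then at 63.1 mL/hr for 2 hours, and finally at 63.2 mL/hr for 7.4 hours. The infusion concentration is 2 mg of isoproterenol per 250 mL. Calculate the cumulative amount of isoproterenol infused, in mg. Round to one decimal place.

Concentration = 2 mg ÷ 250 mL = 0.008 mg/mL
Stage 1: 17 mL/hr × 8.5 hr = 144.5 mL → 144.5 mL × 0.008 mg/mL = 1.156 mg
Stage 2: 63.1 mL/hr × 2 hr = 126.2 mL → 126.2 mL × 0.008 mg/mL = 1.0096 mg
Stage 3: 63.2 mL/hr × 7.4 hr = 467.68 mL → 467.68 mL × 0.008 mg/mL = 3.74144 mg
Total = 1.156 + 1.0096 + 3.74144 = 5.90704 mg

5.9 mg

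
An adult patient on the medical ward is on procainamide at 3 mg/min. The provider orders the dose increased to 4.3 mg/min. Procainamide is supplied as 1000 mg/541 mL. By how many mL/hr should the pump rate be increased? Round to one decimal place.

42.2 mL/hr

At the current dose:
3 mg/min × 60 min/hr = 180 mg/hr
Concentration = 1000 mg ÷ 541 mL = 1.848429 mg/mL
Rate = 180 mg/hr ÷ 1.848429 mg/mL = 97.38 mL/hr
At the new dose:
4.3 mg/min × 60 min/hr = 258 mg/hr
Rate = 258 mg/hr ÷ 1.848429 mg/mL = 139.578 mL/hr
Change = 139.578 − 97.38 = 42.198 mL/hr → 42.198 mL/hr increase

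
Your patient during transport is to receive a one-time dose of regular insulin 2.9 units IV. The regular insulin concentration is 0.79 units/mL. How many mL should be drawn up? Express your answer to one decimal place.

3.7 mL

Volume = 2.9 units ÷ 0.79 units/mL = 3.670886 mL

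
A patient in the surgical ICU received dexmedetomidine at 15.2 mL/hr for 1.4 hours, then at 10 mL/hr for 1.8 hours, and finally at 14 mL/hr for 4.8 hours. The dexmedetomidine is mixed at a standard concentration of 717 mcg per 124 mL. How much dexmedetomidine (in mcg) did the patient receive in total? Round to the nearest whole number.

Concentration = 717 mcg ÷ 124 mL = 5.782258 mcg/mL
Stage 1: 15.2 mL/hr × 1.4 hr = 21.28 mL → 21.28 mL × 5.782258 mcg/mL = 123.0465 mcg
Stage 2: 10 mL/hr × 1.8 hr = 18 mL → 18 mL × 5.782258 mcg/mL = 104.0806 mcg
Stage 3: 14 mL/hr × 4.8 hr = 67.2 mL → 67.2 mL × 5.782258 mcg/mL = 388.5677 mcg
Total = 123.0465 + 104.0806 + 388.5677 = 615.6948 mcg

616 mcg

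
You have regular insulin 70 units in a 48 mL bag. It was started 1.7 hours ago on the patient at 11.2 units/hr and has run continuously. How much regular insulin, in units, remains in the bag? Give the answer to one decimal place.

51.0 units

Concentration = 70 units ÷ 48 mL = 1.458333 units/mL
Rate = 11.2 units/hr ÷ 1.458333 units/mL = 7.68 mL/hr
Volume infused = 7.68 mL/hr × 1.7 hr = 13.056 mL
Volume remaining = 48 − 13.056 = 34.944 mL
Drug remaining = 34.944 mL × 1.458333 units/mL = 50.96 units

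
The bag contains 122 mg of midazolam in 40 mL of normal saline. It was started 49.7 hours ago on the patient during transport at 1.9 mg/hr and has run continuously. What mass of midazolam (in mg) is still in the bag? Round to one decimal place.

Concentration = 122 mg ÷ 40 mL = 3.05 mg/mL
Rate = 1.9 mg/hr ÷ 3.05 mg/mL = 0.6229508 mL/hr
Volume infused = 0.6229508 mL/hr × 49.7 hr = 30.96066 mL
Volume remaining = 40 − 30.96066 = 9.039344 mL
Drug remaining = 9.039344 mL × 3.05 mg/mL = 27.57 mg

27.6 mg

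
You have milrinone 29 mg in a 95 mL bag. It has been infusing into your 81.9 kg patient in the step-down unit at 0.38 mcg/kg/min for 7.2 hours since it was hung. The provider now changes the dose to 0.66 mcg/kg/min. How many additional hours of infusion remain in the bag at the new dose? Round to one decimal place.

4.8 hours

Initial rate:
Dose = 0.38 mcg/kg/min × 81.9 kg = 31.122 mcg/min
31.122 mcg/min × 60 min/hr = 1867.32 mcg/hr
Concentration = 29 mg ÷ 95 mL = 0.3052632 mg/mL = 305.2632 mcg/mL
Rate = 1867.32 mcg/hr ÷ 305.2632 mcg/mL = 6.117083 mL/hr
Volume infused so far = 6.117083 mL/hr × 7.2 hr = 44.043 mL
Volume remaining = 95 − 44.043 = 50.957 mL
New rate:
Dose = 0.66 mcg/kg/min × 81.9 kg = 54.054 mcg/min
54.054 mcg/min × 60 min/hr = 3243.24 mcg/hr
Rate = 3243.24 mcg/hr ÷ 305.2632 mcg/mL = 10.62441 mL/hr
Time remaining = 50.957 mL ÷ 10.62441 mL/hr = 4.796221 hr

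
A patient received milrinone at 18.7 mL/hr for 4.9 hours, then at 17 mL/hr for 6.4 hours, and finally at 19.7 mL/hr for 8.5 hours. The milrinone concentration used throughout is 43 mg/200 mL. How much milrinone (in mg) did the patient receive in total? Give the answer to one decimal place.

Concentration = 43 mg ÷ 200 mL = 0.215 mg/mL
Stage 1: 18.7 mL/hr × 4.9 hr = 91.63 mL → 91.63 mL × 0.215 mg/mL = 19.70045 mg
Stage 2: 17 mL/hr × 6.4 hr = 108.8 mL → 108.8 mL × 0.215 mg/mL = 23.392 mg
Stage 3: 19.7 mL/hr × 8.5 hr = 167.45 mL → 167.45 mL × 0.215 mg/mL = 36.00175 mg
Total = 19.70045 + 23.392 + 36.00175 = 79.0942 mg

79.1 mg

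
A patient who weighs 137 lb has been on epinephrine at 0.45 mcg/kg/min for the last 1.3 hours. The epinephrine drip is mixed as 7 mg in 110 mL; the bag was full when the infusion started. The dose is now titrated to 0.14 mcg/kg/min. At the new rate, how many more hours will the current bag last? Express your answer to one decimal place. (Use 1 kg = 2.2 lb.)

9.2 hours

Initial rate:
Weight = 137 lb ÷ 2.2 lb/kg = 62.27273 kg
Dose = 0.45 mcg/kg/min × 62.27273 kg = 28.02273 mcg/min
28.02273 mcg/min × 60 min/hr = 1681.364 mcg/hr
Concentration = 7 mg ÷ 110 mL = 0.06363636 mg/mL = 63.63636 mcg/mL
Rate = 1681.364 mcg/hr ÷ 63.63636 mcg/mL = 26.42143 mL/hr
Volume infused so far = 26.42143 mL/hr × 1.3 hr = 34.34786 mL
Volume remaining = 110 − 34.34786 = 75.65214 mL
New rate:
Dose = 0.14 mcg/kg/min × 62.27273 kg = 8.718182 mcg/min
8.718182 mcg/min × 60 min/hr = 523.0909 mcg/hr
Rate = 523.0909 mcg/hr ÷ 63.63636 mcg/mL = 8.22 mL/hr
Time remaining = 75.65214 mL ÷ 8.22 mL/hr = 9.203424 hr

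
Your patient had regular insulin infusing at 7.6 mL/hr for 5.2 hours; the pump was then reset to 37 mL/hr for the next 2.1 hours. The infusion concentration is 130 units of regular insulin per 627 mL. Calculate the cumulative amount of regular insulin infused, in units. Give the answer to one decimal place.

24.3 units

Concentration = 130 units ÷ 627 mL = 0.2073365 units/mL
Stage 1: 7.6 mL/hr × 5.2 hr = 39.52 mL → 39.52 mL × 0.2073365 units/mL = 8.193939 units
Stage 2: 37 mL/hr × 2.1 hr = 77.7 mL → 77.7 mL × 0.2073365 units/mL = 16.11005 units
Total = 8.193939 + 16.11005 = 24.30399 units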